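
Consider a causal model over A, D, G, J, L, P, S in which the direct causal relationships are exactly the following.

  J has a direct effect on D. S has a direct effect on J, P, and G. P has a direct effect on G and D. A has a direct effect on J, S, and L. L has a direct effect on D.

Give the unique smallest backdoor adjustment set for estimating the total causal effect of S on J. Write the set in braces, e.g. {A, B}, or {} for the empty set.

{A}

Variables eligible for adjustment (non-descendants of S, excluding S and J): {A, L}.
Backdoor paths from S to J:
  P1: S <- A -> J
  P2: S <- A -> L -> D <- J
The empty set is not sufficient: P1 (S <- A -> J) has no collider blocking it and no conditioned non-collider, so it is open.
Try {A}:
  P1: blocked at fork node A ∈ conditioning set.
  P2: blocked at fork node A ∈ conditioning set.
{A} contains no descendant of S and blocks every backdoor path.
No other singleton works — e.g. {L} leaves P1 open — so {A} is the unique smallest valid adjustment set.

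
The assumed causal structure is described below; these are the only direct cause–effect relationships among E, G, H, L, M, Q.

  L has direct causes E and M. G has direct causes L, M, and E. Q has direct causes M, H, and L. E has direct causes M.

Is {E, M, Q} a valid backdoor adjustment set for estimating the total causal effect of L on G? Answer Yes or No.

No

Backdoor paths from L to G (paths whose first edge points into L):
  P1: L <- M -> E -> G
  P2: L <- M -> G
  P3: L <- E <- M -> G
  P4: L <- E -> G
Condition 1 (no descendant of L in the set): FAILS — Q is a descendant of L.
Condition 2 (every backdoor path blocked by {E, M, Q}):
  P1: blocked at fork node M ∈ conditioning set.
  P2: blocked at fork node M ∈ conditioning set.
  P3: blocked at chain node E ∈ conditioning set.
  P4: blocked at fork node E ∈ conditioning set.
{E, M, Q} does not satisfy the backdoor criterion.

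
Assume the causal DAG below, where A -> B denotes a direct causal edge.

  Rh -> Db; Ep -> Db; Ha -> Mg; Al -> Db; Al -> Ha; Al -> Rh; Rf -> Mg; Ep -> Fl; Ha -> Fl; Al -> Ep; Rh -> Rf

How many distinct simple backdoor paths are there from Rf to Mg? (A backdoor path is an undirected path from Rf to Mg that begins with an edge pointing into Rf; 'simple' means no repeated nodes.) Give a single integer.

A backdoor path from Rf to Mg is any simple undirected path whose first edge points into Rf (i.e. leaves Rf via a parent).
Parents of Rf: {Rh}.
Enumerating:
  P1: Rf <- Rh <- Al -> Ha -> Mg
  P2: Rf <- Rh <- Al -> Ep -> Fl <- Ha -> Mg
  P3: Rf <- Rh <- Al -> Db <- Ep -> Fl <- Ha -> Mg
  P4: Rf <- Rh -> Db <- Al -> Ha -> Mg
  P5: Rf <- Rh -> Db <- Al -> Ep -> Fl <- Ha -> Mg
  P6: Rf <- Rh -> Db <- Ep <- Al -> Ha -> Mg
  P7: Rf <- Rh -> Db <- Ep -> Fl <- Ha -> Mg
That exhausts the simple backdoor paths. Count: 7.

7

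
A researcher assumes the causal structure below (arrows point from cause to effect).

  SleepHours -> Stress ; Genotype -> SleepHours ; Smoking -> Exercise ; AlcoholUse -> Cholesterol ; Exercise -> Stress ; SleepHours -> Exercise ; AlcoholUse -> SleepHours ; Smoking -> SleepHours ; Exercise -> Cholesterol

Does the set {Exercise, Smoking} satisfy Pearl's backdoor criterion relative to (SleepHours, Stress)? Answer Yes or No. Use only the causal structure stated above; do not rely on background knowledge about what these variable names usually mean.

Backdoor paths from SleepHours to Stress (paths whose first edge points into SleepHours):
  P1: SleepHours <- AlcoholUse -> Cholesterol <- Exercise -> Stress
  P2: SleepHours <- Smoking -> Exercise -> Stress
Condition 1 (no descendant of SleepHours in the set): FAILS — Exercise is a descendant of SleepHours.
Condition 2 (every backdoor path blocked by {Exercise, Smoking}):
  P1: blocked at collider Cholesterol (neither it nor any descendant is in the conditioning set).
  P2: blocked at fork node Smoking ∈ conditioning set.
{Exercise, Smoking} does not satisfy the backdoor criterion.

No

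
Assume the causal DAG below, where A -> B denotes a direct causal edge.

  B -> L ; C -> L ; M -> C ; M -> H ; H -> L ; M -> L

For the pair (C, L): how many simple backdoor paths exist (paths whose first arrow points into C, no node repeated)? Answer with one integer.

2

A backdoor path from C to L is any simple undirected path whose first edge points into C (i.e. leaves C via a parent).
Parents of C: {M}.
Enumerating:
  P1: C <- M -> H -> L
  P2: C <- M -> L
That exhausts the simple backdoor paths. Count: 2.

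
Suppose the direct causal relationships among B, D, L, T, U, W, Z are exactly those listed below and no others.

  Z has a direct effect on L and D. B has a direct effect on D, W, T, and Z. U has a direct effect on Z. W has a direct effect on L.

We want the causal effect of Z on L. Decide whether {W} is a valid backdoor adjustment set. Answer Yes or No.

Yes

Backdoor paths from Z to L (paths whose first edge points into Z):
  P1: Z <- B -> W -> L
Condition 1 (no descendant of Z in the set): holds — descendants of Z are {D, L}; none are in {W}.
Condition 2 (every backdoor path blocked by {W}):
  P1: blocked at chain node W ∈ conditioning set.
{W} satisfies the backdoor criterion.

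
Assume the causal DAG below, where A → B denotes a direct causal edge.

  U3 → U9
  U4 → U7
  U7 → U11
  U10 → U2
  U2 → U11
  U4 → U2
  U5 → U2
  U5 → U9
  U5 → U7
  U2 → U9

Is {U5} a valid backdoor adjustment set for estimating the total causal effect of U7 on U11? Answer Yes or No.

No

Backdoor paths from U7 to U11 (paths whose first edge points into U7):
  P1: U7 <- U5 -> U2 -> U11
  P2: U7 <- U5 -> U9 <- U2 -> U11
  P3: U7 <- U4 -> U2 -> U11
Condition 1 (no descendant of U7 in the set): holds — descendants of U7 are {U11}; none are in {U5}.
Condition 2 (every backdoor path blocked by {U5}):
  P1: blocked at fork node U5 ∈ conditioning set.
  P2: blocked at fork node U5 ∈ conditioning set.
  P3: open — no interior node is in the conditioning set.
{U5} does not satisfy the backdoor criterion.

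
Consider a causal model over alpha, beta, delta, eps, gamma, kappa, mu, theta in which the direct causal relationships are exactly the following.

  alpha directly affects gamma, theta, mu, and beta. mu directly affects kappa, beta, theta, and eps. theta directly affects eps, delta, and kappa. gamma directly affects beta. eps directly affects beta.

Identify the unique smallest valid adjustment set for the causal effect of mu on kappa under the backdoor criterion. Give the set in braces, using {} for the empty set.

{alpha}

Variables eligible for adjustment (non-descendants of mu, excluding mu and kappa): {alpha, gamma}.
Backdoor paths from mu to kappa:
  P1: mu <- alpha -> theta -> kappa
  P2: mu <- alpha -> gamma -> beta <- eps <- theta -> kappa
  P3: mu <- alpha -> beta <- eps <- theta -> kappa
The empty set is not sufficient: P1 (mu <- alpha -> theta -> kappa) has no collider blocking it and no conditioned non-collider, so it is open.
Try {alpha}:
  P1: blocked at fork node alpha ∈ conditioning set.
  P2: blocked at fork node alpha ∈ conditioning set.
  P3: blocked at fork node alpha ∈ conditioning set.
{alpha} contains no descendant of mu and blocks every backdoor path.
No other singleton works — e.g. {gamma} leaves P1 open — so {alpha} is the unique smallest valid adjustment set.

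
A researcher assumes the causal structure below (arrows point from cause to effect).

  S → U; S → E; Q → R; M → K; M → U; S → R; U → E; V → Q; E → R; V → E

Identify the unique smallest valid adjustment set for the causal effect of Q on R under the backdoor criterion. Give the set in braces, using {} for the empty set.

Variables eligible for adjustment (non-descendants of Q, excluding Q and R): {E, K, M, S, U, V}.
Backdoor paths from Q to R:
  P1: Q <- V -> E <- S -> R
  P2: Q <- V -> E <- U <- S -> R
  P3: Q <- V -> E -> R
The empty set is not sufficient: P3 (Q <- V -> E -> R) has no collider blocking it and no conditioned non-collider, so it is open.
Try {V}:
  P1: blocked at fork node V ∈ conditioning set.
  P2: blocked at fork node V ∈ conditioning set.
  P3: blocked at fork node V ∈ conditioning set.
{V} contains no descendant of Q and blocks every backdoor path.
No other singleton works — e.g. {M} leaves P3 open — so {V} is the unique smallest valid adjustment set.

{V}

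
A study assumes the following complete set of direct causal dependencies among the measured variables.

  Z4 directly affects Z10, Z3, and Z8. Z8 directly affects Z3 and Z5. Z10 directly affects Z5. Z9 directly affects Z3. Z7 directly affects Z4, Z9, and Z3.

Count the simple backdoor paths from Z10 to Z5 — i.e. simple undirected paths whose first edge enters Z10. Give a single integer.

A backdoor path from Z10 to Z5 is any simple undirected path whose first edge points into Z10 (i.e. leaves Z10 via a parent).
Parents of Z10: {Z4}.
Enumerating:
  P1: Z10 <- Z4 <- Z7 -> Z9 -> Z3 <- Z8 -> Z5
  P2: Z10 <- Z4 <- Z7 -> Z3 <- Z8 -> Z5
  P3: Z10 <- Z4 -> Z8 -> Z5
  P4: Z10 <- Z4 -> Z3 <- Z8 -> Z5
That exhausts the simple backdoor paths. Count: 4.

4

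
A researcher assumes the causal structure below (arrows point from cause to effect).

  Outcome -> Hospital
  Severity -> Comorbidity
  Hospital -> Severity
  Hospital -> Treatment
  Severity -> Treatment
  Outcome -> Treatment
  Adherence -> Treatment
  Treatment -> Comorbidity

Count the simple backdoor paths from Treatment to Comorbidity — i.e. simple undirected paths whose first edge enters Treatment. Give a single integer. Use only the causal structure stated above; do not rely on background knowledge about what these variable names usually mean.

A backdoor path from Treatment to Comorbidity is any simple undirected path whose first edge points into Treatment (i.e. leaves Treatment via a parent).
Parents of Treatment: {Adherence, Hospital, Outcome, Severity}.
Enumerating:
  P1: Treatment <- Outcome -> Hospital -> Severity -> Comorbidity
  P2: Treatment <- Hospital -> Severity -> Comorbidity
  P3: Treatment <- Severity -> Comorbidity
That exhausts the simple backdoor paths. Count: 3.

3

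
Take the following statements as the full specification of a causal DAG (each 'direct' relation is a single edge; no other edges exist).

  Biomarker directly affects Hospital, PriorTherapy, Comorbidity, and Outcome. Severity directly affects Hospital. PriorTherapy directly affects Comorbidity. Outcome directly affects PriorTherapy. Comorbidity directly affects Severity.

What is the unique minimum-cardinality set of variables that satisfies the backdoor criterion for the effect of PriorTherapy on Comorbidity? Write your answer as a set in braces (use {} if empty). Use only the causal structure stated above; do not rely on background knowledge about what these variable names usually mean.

Variables eligible for adjustment (non-descendants of PriorTherapy, excluding PriorTherapy and Comorbidity): {Biomarker, Outcome}.
Backdoor paths from PriorTherapy to Comorbidity:
  P1: PriorTherapy <- Biomarker -> Comorbidity
  P2: PriorTherapy <- Biomarker -> Hospital <- Severity <- Comorbidity
  P3: PriorTherapy <- Outcome <- Biomarker -> Comorbidity
  P4: PriorTherapy <- Outcome <- Biomarker -> Hospital <- Severity <- Comorbidity
The empty set is not sufficient: P1 (PriorTherapy <- Biomarker -> Comorbidity) has no collider blocking it and no conditioned non-collider, so it is open.
Try {Biomarker}:
  P1: blocked at fork node Biomarker ∈ conditioning set.
  P2: blocked at fork node Biomarker ∈ conditioning set.
  P3: blocked at fork node Biomarker ∈ conditioning set.
  P4: blocked at fork node Biomarker ∈ conditioning set.
{Biomarker} contains no descendant of PriorTherapy and blocks every backdoor path.
No other singleton works — e.g. {Outcome} leaves P1 open — so {Biomarker} is the unique smallest valid adjustment set.

{Biomarker}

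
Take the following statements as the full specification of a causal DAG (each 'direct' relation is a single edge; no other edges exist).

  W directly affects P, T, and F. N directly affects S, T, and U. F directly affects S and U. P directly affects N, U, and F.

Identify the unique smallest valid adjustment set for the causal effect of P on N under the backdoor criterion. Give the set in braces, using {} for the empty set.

Variables eligible for adjustment (non-descendants of P, excluding P and N): {W}.
Backdoor paths from P to N:
  P1: P <- W -> F -> S <- N
  P2: P <- W -> F -> U <- N
  P3: P <- W -> T <- N
Each backdoor path contains an unconditioned collider, so every path is already blocked with the empty conditioning set:
  P1: blocked at collider S (neither it nor any descendant is in the conditioning set).
  P2: blocked at collider U (neither it nor any descendant is in the conditioning set).
  P3: blocked at collider T (neither it nor any descendant is in the conditioning set).
The empty set is therefore the unique smallest valid set.

{}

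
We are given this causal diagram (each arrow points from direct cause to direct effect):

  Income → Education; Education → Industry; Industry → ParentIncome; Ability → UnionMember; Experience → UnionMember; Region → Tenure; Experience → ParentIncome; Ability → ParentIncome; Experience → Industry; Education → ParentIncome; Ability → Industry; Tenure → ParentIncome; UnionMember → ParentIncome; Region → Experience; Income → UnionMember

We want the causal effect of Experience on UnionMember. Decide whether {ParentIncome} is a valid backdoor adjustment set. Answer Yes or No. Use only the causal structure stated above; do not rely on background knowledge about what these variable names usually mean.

No

Backdoor paths from Experience to UnionMember (paths whose first edge points into Experience):
  P1: Experience <- Region -> Tenure -> ParentIncome <- Ability -> Industry <- Education <- Income -> UnionMember
  P2: Experience <- Region -> Tenure -> ParentIncome <- Ability -> UnionMember
  P3: Experience <- Region -> Tenure -> ParentIncome <- Education <- Income -> UnionMember
  P4: Experience <- Region -> Tenure -> ParentIncome <- Education -> Industry <- Ability -> UnionMember
  P5: Experience <- Region -> Tenure -> ParentIncome <- Industry <- Ability -> UnionMember
  P6: Experience <- Region -> Tenure -> ParentIncome <- Industry <- Education <- Income -> UnionMember
  P7: Experience <- Region -> Tenure -> ParentIncome <- UnionMember
Condition 1 (no descendant of Experience in the set): FAILS — ParentIncome is a descendant of Experience.
Condition 2 (every backdoor path blocked by {ParentIncome}):
  P1: open — collider(s) ParentIncome, Industry are conditioned on (or have a conditioned descendant) and no non-collider on the path is in the set.
  P2: open — collider(s) ParentIncome are conditioned on (or have a conditioned descendant) and no non-collider on the path is in the set.
  P3: open — collider(s) ParentIncome are conditioned on (or have a conditioned descendant) and no non-collider on the path is in the set.
  P4: open — collider(s) ParentIncome, Industry are conditioned on (or have a conditioned descendant) and no non-collider on the path is in the set.
  P5: open — collider(s) ParentIncome are conditioned on (or have a conditioned descendant) and no non-collider on the path is in the set.
  P6: open — collider(s) ParentIncome are conditioned on (or have a conditioned descendant) and no non-collider on the path is in the set.
  P7: open — collider(s) ParentIncome are conditioned on (or have a conditioned descendant) and no non-collider on the path is in the set.
{ParentIncome} does not satisfy the backdoor criterion.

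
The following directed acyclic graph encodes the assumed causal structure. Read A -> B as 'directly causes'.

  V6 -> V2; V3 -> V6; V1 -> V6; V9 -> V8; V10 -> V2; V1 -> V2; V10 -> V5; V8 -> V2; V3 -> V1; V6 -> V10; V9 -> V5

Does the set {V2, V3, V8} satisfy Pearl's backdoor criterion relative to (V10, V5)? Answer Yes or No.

No

Backdoor paths from V10 to V5 (paths whose first edge points into V10):
  P1: V10 <- V6 <- V3 -> V1 -> V2 <- V8 <- V9 -> V5
  P2: V10 <- V6 <- V1 -> V2 <- V8 <- V9 -> V5
  P3: V10 <- V6 -> V2 <- V8 <- V9 -> V5
Condition 1 (no descendant of V10 in the set): FAILS — V2 is a descendant of V10.
Condition 2 (every backdoor path blocked by {V2, V3, V8}):
  P1: blocked at fork node V3 ∈ conditioning set.
  P2: blocked at chain node V8 ∈ conditioning set.
  P3: blocked at chain node V8 ∈ conditioning set.
{V2, V3, V8} does not satisfy the backdoor criterion.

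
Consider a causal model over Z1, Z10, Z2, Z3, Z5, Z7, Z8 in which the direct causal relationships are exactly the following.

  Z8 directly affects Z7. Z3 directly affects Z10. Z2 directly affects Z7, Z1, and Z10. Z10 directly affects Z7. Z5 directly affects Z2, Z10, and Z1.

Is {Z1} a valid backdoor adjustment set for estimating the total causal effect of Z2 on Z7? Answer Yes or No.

No

Backdoor paths from Z2 to Z7 (paths whose first edge points into Z2):
  P1: Z2 <- Z5 -> Z10 -> Z7
Condition 1 (no descendant of Z2 in the set): FAILS — Z1 is a descendant of Z2.
Condition 2 (every backdoor path blocked by {Z1}):
  P1: open — no interior node is in the conditioning set.
{Z1} does not satisfy the backdoor criterion.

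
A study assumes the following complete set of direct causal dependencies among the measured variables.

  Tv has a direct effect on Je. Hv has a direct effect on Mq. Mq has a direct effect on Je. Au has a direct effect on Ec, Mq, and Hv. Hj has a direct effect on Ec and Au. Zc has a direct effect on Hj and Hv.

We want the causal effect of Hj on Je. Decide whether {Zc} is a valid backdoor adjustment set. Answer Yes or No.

Backdoor paths from Hj to Je (paths whose first edge points into Hj):
  P1: Hj <- Zc -> Hv <- Au -> Mq -> Je
  P2: Hj <- Zc -> Hv -> Mq -> Je
Condition 1 (no descendant of Hj in the set): holds — descendants of Hj are {Au, Ec, Hv, Je, Mq}; none are in {Zc}.
Condition 2 (every backdoor path blocked by {Zc}):
  P1: blocked at fork node Zc ∈ conditioning set.
  P2: blocked at fork node Zc ∈ conditioning set.
{Zc} satisfies the backdoor criterion.

Yes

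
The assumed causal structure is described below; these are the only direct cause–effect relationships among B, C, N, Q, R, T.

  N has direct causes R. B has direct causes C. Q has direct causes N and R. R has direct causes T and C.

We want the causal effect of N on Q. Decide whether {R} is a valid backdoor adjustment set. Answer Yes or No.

Yes

Backdoor paths from N to Q (paths whose first edge points into N):
  P1: N <- R -> Q
Condition 1 (no descendant of N in the set): holds — descendants of N are {Q}; none are in {R}.
Condition 2 (every backdoor path blocked by {R}):
  P1: blocked at fork node R ∈ conditioning set.
{R} satisfies the backdoor criterion.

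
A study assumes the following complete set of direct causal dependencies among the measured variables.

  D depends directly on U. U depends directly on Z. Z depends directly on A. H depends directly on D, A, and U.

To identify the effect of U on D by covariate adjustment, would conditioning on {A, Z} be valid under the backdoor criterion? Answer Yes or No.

Yes

Backdoor paths from U to D (paths whose first edge points into U):
  P1: U <- Z <- A -> H <- D
Condition 1 (no descendant of U in the set): holds — descendants of U are {D, H}; none are in {A, Z}.
Condition 2 (every backdoor path blocked by {A, Z}):
  P1: blocked at chain node Z ∈ conditioning set.
{A, Z} satisfies the backdoor criterion.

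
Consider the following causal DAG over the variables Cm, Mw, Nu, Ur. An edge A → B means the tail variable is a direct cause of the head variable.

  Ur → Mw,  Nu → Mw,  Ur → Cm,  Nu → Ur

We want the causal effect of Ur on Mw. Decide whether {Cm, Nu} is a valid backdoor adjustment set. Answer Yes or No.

No

Backdoor paths from Ur to Mw (paths whose first edge points into Ur):
  P1: Ur <- Nu -> Mw
Condition 1 (no descendant of Ur in the set): FAILS — Cm is a descendant of Ur.
Condition 2 (every backdoor path blocked by {Cm, Nu}):
  P1: blocked at fork node Nu ∈ conditioning set.
{Cm, Nu} does not satisfy the backdoor criterion.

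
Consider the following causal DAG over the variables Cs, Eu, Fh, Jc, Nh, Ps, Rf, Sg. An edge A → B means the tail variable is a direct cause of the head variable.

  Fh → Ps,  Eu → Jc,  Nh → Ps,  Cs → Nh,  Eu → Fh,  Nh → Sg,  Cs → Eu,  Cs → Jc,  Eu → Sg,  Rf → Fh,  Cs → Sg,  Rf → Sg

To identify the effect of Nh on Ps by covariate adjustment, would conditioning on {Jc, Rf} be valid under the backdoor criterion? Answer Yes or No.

No

Backdoor paths from Nh to Ps (paths whose first edge points into Nh):
  P1: Nh <- Cs -> Eu -> Sg <- Rf -> Fh -> Ps
  P2: Nh <- Cs -> Eu -> Fh -> Ps
  P3: Nh <- Cs -> Sg <- Rf -> Fh -> Ps
  P4: Nh <- Cs -> Sg <- Eu -> Fh -> Ps
  P5: Nh <- Cs -> Jc <- Eu -> Sg <- Rf -> Fh -> Ps
  P6: Nh <- Cs -> Jc <- Eu -> Fh -> Ps
Condition 1 (no descendant of Nh in the set): holds — descendants of Nh are {Ps, Sg}; none are in {Jc, Rf}.
Condition 2 (every backdoor path blocked by {Jc, Rf}):
  P1: blocked at collider Sg (neither it nor any descendant is in the conditioning set).
  P2: open — no interior node is in the conditioning set.
  P3: blocked at collider Sg (neither it nor any descendant is in the conditioning set).
  P4: blocked at collider Sg (neither it nor any descendant is in the conditioning set).
  P5: blocked at collider Sg (neither it nor any descendant is in the conditioning set).
  P6: open — collider(s) Jc are conditioned on (or have a conditioned descendant) and no non-collider on the path is in the set.
{Jc, Rf} does not satisfy the backdoor criterion.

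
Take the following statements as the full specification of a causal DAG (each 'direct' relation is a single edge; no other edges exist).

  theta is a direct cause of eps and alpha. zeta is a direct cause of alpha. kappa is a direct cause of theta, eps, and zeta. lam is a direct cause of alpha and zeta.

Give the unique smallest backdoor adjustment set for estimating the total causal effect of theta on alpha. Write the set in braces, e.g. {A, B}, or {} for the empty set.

Variables eligible for adjustment (non-descendants of theta, excluding theta and alpha): {kappa, lam, zeta}.
Backdoor paths from theta to alpha:
  P1: theta <- kappa -> zeta <- lam -> alpha
  P2: theta <- kappa -> zeta -> alpha
The empty set is not sufficient: P2 (theta <- kappa -> zeta -> alpha) has no collider blocking it and no conditioned non-collider, so it is open.
Try {kappa}:
  P1: blocked at fork node kappa ∈ conditioning set.
  P2: blocked at fork node kappa ∈ conditioning set.
{kappa} contains no descendant of theta and blocks every backdoor path.
No other singleton works — e.g. {lam} leaves P2 open — so {kappa} is the unique smallest valid adjustment set.

{kappa}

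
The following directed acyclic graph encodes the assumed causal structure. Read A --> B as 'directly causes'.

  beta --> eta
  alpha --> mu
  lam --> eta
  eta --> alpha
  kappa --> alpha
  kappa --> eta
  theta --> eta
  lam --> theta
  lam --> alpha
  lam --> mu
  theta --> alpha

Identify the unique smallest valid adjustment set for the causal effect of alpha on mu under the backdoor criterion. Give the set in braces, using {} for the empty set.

{lam}

Variables eligible for adjustment (non-descendants of alpha, excluding alpha and mu): {beta, eta, kappa, lam, theta}.
Backdoor paths from alpha to mu:
  P1: alpha <- lam -> mu
  P2: alpha <- theta <- lam -> mu
  P3: alpha <- theta -> eta <- lam -> mu
  P4: alpha <- kappa -> eta <- lam -> mu
  P5: alpha <- kappa -> eta <- theta <- lam -> mu
  P6: alpha <- eta <- lam -> mu
  P7: alpha <- eta <- theta <- lam -> mu
The empty set is not sufficient: P1 (alpha <- lam -> mu) has no collider blocking it and no conditioned non-collider, so it is open.
Try {lam}:
  P1: blocked at fork node lam ∈ conditioning set.
  P2: blocked at fork node lam ∈ conditioning set.
  P3: blocked at collider eta (neither it nor any descendant is in the conditioning set).
  P4: blocked at collider eta (neither it nor any descendant is in the conditioning set).
  P5: blocked at collider eta (neither it nor any descendant is in the conditioning set).
  P6: blocked at fork node lam ∈ conditioning set.
  P7: blocked at fork node lam ∈ conditioning set.
{lam} contains no descendant of alpha and blocks every backdoor path.
No other singleton works — e.g. {theta} leaves P1 open — so {lam} is the unique smallest valid adjustment set.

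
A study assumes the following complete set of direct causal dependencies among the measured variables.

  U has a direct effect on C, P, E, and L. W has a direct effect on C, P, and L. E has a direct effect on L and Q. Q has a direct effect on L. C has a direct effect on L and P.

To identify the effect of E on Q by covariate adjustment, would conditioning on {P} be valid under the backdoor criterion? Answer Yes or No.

Backdoor paths from E to Q (paths whose first edge points into E):
  P1: E <- U -> C <- W -> L <- Q
  P2: E <- U -> C -> L <- Q
  P3: E <- U -> C -> P <- W -> L <- Q
  P4: E <- U -> L <- Q
  P5: E <- U -> P <- W -> C -> L <- Q
  P6: E <- U -> P <- W -> L <- Q
  P7: E <- U -> P <- C <- W -> L <- Q
  P8: E <- U -> P <- C -> L <- Q
Condition 1 (no descendant of E in the set): holds — descendants of E are {L, Q}; none are in {P}.
Condition 2 (every backdoor path blocked by {P}):
  P1: blocked at collider L (neither it nor any descendant is in the conditioning set).
  P2: blocked at collider L (neither it nor any descendant is in the conditioning set).
  P3: blocked at collider L (neither it nor any descendant is in the conditioning set).
  P4: blocked at collider L (neither it nor any descendant is in the conditioning set).
  P5: blocked at collider L (neither it nor any descendant is in the conditioning set).
  P6: blocked at collider L (neither it nor any descendant is in the conditioning set).
  P7: blocked at collider L (neither it nor any descendant is in the conditioning set).
  P8: blocked at collider L (neither it nor any descendant is in the conditioning set).
{P} satisfies the backdoor criterion.

Yes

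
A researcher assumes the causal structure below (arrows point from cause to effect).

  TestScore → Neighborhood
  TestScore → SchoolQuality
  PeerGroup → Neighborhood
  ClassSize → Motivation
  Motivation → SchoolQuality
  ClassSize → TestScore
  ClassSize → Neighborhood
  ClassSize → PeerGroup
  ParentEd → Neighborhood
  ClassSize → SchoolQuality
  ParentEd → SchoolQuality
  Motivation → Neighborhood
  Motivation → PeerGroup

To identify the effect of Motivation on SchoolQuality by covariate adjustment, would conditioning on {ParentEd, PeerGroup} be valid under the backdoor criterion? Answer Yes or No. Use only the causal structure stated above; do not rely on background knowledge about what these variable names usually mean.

Backdoor paths from Motivation to SchoolQuality (paths whose first edge points into Motivation):
  P1: Motivation <- ClassSize -> PeerGroup -> Neighborhood <- ParentEd -> SchoolQuality
  P2: Motivation <- ClassSize -> PeerGroup -> Neighborhood <- TestScore -> SchoolQuality
  P3: Motivation <- ClassSize -> TestScore -> SchoolQuality
  P4: Motivation <- ClassSize -> TestScore -> Neighborhood <- ParentEd -> SchoolQuality
  P5: Motivation <- ClassSize -> SchoolQuality
  P6: Motivation <- ClassSize -> Neighborhood <- ParentEd -> SchoolQuality
  P7: Motivation <- ClassSize -> Neighborhood <- TestScore -> SchoolQuality
Condition 1 (no descendant of Motivation in the set): FAILS — PeerGroup is a descendant of Motivation.
Condition 2 (every backdoor path blocked by {ParentEd, PeerGroup}):
  P1: blocked at chain node PeerGroup ∈ conditioning set.
  P2: blocked at chain node PeerGroup ∈ conditioning set.
  P3: open — no interior node is in the conditioning set.
  P4: blocked at collider Neighborhood (neither it nor any descendant is in the conditioning set).
  P5: open — no interior node is in the conditioning set.
  P6: blocked at collider Neighborhood (neither it nor any descendant is in the conditioning set).
  P7: blocked at collider Neighborhood (neither it nor any descendant is in the conditioning set).
{ParentEd, PeerGroup} does not satisfy the backdoor criterion.

No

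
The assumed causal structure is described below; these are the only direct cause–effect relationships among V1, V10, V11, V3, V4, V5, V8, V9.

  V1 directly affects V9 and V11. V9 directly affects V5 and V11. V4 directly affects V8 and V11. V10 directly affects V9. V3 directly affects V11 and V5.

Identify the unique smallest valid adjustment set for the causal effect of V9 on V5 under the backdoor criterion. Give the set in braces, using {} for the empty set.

{}

Variables eligible for adjustment (non-descendants of V9, excluding V9 and V5): {V1, V10, V3, V4, V8}.
Backdoor paths from V9 to V5:
  P1: V9 <- V1 -> V11 <- V3 -> V5
Each backdoor path contains an unconditioned collider, so every path is already blocked with the empty conditioning set:
  P1: blocked at collider V11 (neither it nor any descendant is in the conditioning set).
The empty set is therefore the unique smallest valid set.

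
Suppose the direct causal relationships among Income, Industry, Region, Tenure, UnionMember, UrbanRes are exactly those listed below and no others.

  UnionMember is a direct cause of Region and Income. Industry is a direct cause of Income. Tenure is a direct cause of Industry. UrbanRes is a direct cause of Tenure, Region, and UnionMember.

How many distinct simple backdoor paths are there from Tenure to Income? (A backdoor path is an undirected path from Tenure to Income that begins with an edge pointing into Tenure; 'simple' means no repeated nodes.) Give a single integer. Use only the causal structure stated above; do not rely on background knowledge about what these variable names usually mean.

2

A backdoor path from Tenure to Income is any simple undirected path whose first edge points into Tenure (i.e. leaves Tenure via a parent).
Parents of Tenure: {UrbanRes}.
Enumerating:
  P1: Tenure <- UrbanRes -> UnionMember -> Income
  P2: Tenure <- UrbanRes -> Region <- UnionMember -> Income
That exhausts the simple backdoor paths. Count: 2.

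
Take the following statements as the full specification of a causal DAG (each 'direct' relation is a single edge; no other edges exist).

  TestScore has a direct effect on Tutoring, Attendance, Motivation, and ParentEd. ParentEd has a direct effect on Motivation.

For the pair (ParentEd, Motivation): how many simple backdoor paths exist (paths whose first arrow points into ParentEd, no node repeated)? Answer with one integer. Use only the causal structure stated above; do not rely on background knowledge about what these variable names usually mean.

1

A backdoor path from ParentEd to Motivation is any simple undirected path whose first edge points into ParentEd (i.e. leaves ParentEd via a parent).
Parents of ParentEd: {TestScore}.
Enumerating:
  P1: ParentEd <- TestScore -> Motivation
That exhausts the simple backdoor paths. Count: 1.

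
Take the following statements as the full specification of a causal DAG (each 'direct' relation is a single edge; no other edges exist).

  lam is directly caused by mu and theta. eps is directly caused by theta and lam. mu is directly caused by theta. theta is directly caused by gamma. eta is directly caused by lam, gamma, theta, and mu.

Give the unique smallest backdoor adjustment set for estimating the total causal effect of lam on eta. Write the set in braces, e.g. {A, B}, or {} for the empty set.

{mu, theta}

Variables eligible for adjustment (non-descendants of lam, excluding lam and eta): {gamma, mu, theta}.
Backdoor paths from lam to eta:
  P1: lam <- theta <- gamma -> eta
  P2: lam <- theta -> mu -> eta
  P3: lam <- theta -> eta
  P4: lam <- mu <- theta <- gamma -> eta
  P5: lam <- mu <- theta -> eta
  P6: lam <- mu -> eta
The empty set is not sufficient: P1 (lam <- theta <- gamma -> eta) has no collider blocking it and no conditioned non-collider, so it is open.
Try {mu, theta}:
  P1: blocked at chain node theta ∈ conditioning set.
  P2: blocked at fork node theta ∈ conditioning set.
  P3: blocked at fork node theta ∈ conditioning set.
  P4: blocked at chain node mu ∈ conditioning set.
  P5: blocked at chain node mu ∈ conditioning set.
  P6: blocked at fork node mu ∈ conditioning set.
{mu, theta} contains no descendant of lam and blocks every backdoor path.
Every element of {mu, theta} is needed (dropping mu leaves P6 open; dropping theta leaves P1 open), so no proper subset is valid.
Among all size-2 subsets of the eligible variables, only {mu, theta} blocks every backdoor path, so it is the unique smallest valid adjustment set.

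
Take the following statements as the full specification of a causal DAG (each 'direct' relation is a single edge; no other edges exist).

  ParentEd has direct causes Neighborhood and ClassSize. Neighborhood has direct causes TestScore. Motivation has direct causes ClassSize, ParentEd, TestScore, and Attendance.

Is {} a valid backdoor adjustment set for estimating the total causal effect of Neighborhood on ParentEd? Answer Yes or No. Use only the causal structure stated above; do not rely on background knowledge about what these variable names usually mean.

Yes

Backdoor paths from Neighborhood to ParentEd (paths whose first edge points into Neighborhood):
  P1: Neighborhood <- TestScore -> Motivation <- ClassSize -> ParentEd
  P2: Neighborhood <- TestScore -> Motivation <- ParentEd
Condition 1 (no descendant of Neighborhood in the set): holds — descendants of Neighborhood are {Motivation, ParentEd}; none are in {}.
Condition 2 (every backdoor path blocked by {}):
  P1: blocked at collider Motivation (neither it nor any descendant is in the conditioning set).
  P2: blocked at collider Motivation (neither it nor any descendant is in the conditioning set).
{} satisfies the backdoor criterion.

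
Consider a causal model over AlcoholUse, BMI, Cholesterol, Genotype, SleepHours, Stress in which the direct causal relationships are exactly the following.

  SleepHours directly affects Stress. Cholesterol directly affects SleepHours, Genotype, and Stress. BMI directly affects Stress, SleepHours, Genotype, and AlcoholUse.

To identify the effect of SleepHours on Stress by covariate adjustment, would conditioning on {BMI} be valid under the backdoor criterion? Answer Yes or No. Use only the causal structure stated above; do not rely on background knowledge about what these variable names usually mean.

Backdoor paths from SleepHours to Stress (paths whose first edge points into SleepHours):
  P1: SleepHours <- Cholesterol -> Genotype <- BMI -> Stress
  P2: SleepHours <- Cholesterol -> Stress
  P3: SleepHours <- BMI -> Genotype <- Cholesterol -> Stress
  P4: SleepHours <- BMI -> Stress
Condition 1 (no descendant of SleepHours in the set): holds — descendants of SleepHours are {Stress}; none are in {BMI}.
Condition 2 (every backdoor path blocked by {BMI}):
  P1: blocked at collider Genotype (neither it nor any descendant is in the conditioning set).
  P2: open — no interior node is in the conditioning set.
  P3: blocked at fork node BMI ∈ conditioning set.
  P4: blocked at fork node BMI ∈ conditioning set.
{BMI} does not satisfy the backdoor criterion.

No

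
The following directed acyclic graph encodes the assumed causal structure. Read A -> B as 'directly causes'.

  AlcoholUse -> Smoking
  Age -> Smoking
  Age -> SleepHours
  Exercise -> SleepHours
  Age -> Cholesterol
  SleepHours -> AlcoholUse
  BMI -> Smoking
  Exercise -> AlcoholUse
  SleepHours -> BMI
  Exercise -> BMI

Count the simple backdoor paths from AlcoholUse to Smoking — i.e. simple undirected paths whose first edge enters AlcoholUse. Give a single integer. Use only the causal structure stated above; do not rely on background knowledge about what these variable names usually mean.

A backdoor path from AlcoholUse to Smoking is any simple undirected path whose first edge points into AlcoholUse (i.e. leaves AlcoholUse via a parent).
Parents of AlcoholUse: {Exercise, SleepHours}.
Enumerating:
  P1: AlcoholUse <- Exercise -> SleepHours <- Age -> Smoking
  P2: AlcoholUse <- Exercise -> SleepHours -> BMI -> Smoking
  P3: AlcoholUse <- Exercise -> BMI <- SleepHours <- Age -> Smoking
  P4: AlcoholUse <- Exercise -> BMI -> Smoking
  P5: AlcoholUse <- SleepHours <- Age -> Smoking
  P6: AlcoholUse <- SleepHours <- Exercise -> BMI -> Smoking
  P7: AlcoholUse <- SleepHours -> BMI -> Smoking
That exhausts the simple backdoor paths. Count: 7.

7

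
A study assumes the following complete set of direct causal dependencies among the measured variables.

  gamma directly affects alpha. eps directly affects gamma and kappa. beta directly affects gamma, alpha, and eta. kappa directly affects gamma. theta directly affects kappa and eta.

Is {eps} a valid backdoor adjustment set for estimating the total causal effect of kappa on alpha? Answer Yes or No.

Backdoor paths from kappa to alpha (paths whose first edge points into kappa):
  P1: kappa <- theta -> eta <- beta -> gamma -> alpha
  P2: kappa <- theta -> eta <- beta -> alpha
  P3: kappa <- eps -> gamma <- beta -> alpha
  P4: kappa <- eps -> gamma -> alpha
Condition 1 (no descendant of kappa in the set): holds — descendants of kappa are {alpha, gamma}; none are in {eps}.
Condition 2 (every backdoor path blocked by {eps}):
  P1: blocked at collider eta (neither it nor any descendant is in the conditioning set).
  P2: blocked at collider eta (neither it nor any descendant is in the conditioning set).
  P3: blocked at fork node eps ∈ conditioning set.
  P4: blocked at fork node eps ∈ conditioning set.
{eps} satisfies the backdoor criterion.

Yes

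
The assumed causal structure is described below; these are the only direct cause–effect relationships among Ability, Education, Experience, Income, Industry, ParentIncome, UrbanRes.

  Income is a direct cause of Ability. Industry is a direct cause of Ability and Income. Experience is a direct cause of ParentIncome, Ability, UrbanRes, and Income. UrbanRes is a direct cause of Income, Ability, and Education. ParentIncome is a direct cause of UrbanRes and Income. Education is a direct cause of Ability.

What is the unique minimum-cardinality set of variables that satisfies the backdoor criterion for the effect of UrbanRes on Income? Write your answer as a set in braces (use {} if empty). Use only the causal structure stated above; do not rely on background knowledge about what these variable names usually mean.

{Experience, ParentIncome}

Variables eligible for adjustment (non-descendants of UrbanRes, excluding UrbanRes and Income): {Experience, Industry, ParentIncome}.
Backdoor paths from UrbanRes to Income:
  P1: UrbanRes <- Experience -> ParentIncome -> Income
  P2: UrbanRes <- Experience -> Income
  P3: UrbanRes <- Experience -> Ability <- Industry -> Income
  P4: UrbanRes <- Experience -> Ability <- Income
  P5: UrbanRes <- ParentIncome <- Experience -> Income
  P6: UrbanRes <- ParentIncome <- Experience -> Ability <- Industry -> Income
  P7: UrbanRes <- ParentIncome <- Experience -> Ability <- Income
  P8: UrbanRes <- ParentIncome -> Income
The empty set is not sufficient: P1 (UrbanRes <- Experience -> ParentIncome -> Income) has no collider blocking it and no conditioned non-collider, so it is open.
Try {Experience, ParentIncome}:
  P1: blocked at fork node Experience ∈ conditioning set.
  P2: blocked at fork node Experience ∈ conditioning set.
  P3: blocked at fork node Experience ∈ conditioning set.
  P4: blocked at fork node Experience ∈ conditioning set.
  P5: blocked at chain node ParentIncome ∈ conditioning set.
  P6: blocked at chain node ParentIncome ∈ conditioning set.
  P7: blocked at chain node ParentIncome ∈ conditioning set.
  P8: blocked at fork node ParentIncome ∈ conditioning set.
{Experience, ParentIncome} contains no descendant of UrbanRes and blocks every backdoor path.
Every element of {Experience, ParentIncome} is needed (dropping Experience leaves P2 open; dropping ParentIncome leaves P8 open), so no proper subset is valid.
Among all size-2 subsets of the eligible variables, only {Experience, ParentIncome} blocks every backdoor path, so it is the unique smallest valid adjustment set.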